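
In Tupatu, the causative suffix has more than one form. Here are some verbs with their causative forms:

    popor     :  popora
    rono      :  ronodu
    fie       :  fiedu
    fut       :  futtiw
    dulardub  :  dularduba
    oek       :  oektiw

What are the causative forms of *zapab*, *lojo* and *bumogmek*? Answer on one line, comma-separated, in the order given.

Looking at the final sound of each stem: -tiw when the stem ends in a voiceless consonant (*fut*, *oek*); -a when the stem ends in a voiced consonant (*popor*, *dulardub*); -du when the stem ends in a vowel (*rono*, *fie*).
*zapab* — final sound /b/ (a voiced consonant) → -a → *zapaba*.
Since the final sound of *lojo* is /o/ (a vowel), it takes -du, giving *lojodu*.
Since the final sound of *bumogmek* is /k/ (a voiceless consonant), it takes -tiw, giving *bumogmektiw*.

zapaba, lojodu, bumogmektiw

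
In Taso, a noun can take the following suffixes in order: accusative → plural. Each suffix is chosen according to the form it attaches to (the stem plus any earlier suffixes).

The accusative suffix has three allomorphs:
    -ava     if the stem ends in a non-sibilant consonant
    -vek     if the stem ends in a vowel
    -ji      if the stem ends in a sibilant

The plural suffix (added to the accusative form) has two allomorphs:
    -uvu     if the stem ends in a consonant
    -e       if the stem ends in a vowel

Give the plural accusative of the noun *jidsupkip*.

*jidsupkip*: final sound = /p/, a non-sibilant consonant → -ava → *jidsupkipava*.
Since the final sound of the accusative form *jidsupkipava* is /a/ (a vowel), it takes -e, giving *jidsupkipavae*.

jidsupkipavae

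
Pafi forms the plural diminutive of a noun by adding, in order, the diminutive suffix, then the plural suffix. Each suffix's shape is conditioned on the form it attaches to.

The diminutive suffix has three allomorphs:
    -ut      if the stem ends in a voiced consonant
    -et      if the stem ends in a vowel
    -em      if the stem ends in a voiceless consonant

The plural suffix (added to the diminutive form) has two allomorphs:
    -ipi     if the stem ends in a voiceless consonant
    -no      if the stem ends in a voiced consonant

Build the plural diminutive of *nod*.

*nod*: final sound = /d/, a voiced consonant → -ut → *nodut*.
The diminutive form *nodut*: final consonant = /t/, voiceless → -ipi → *nodutipi*.

nodutipi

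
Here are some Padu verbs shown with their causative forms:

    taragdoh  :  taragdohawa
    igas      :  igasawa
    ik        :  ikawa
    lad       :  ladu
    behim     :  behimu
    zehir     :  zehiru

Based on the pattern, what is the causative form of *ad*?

The alternation tracks the final consonant of the stem — -awa when the stem ends in a voiceless consonant (*taragdoh*, *igas*, *ik*); -u when the stem ends in a voiced consonant (*lad*, *behim*, *zehir*).
*ad* — final consonant /d/ (voiced) → -u → *adu*.

adu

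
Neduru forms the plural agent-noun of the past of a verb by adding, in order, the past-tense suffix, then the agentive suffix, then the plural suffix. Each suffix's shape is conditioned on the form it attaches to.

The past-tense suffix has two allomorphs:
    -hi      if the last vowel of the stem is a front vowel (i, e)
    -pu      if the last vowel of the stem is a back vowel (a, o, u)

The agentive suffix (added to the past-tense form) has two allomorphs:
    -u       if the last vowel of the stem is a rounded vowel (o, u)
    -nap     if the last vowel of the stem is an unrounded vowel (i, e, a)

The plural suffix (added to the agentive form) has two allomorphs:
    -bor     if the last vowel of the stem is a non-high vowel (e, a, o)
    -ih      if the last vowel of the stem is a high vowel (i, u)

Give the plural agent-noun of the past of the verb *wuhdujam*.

wuhdujampuuih

*wuhdujam*: last vowel = /a/, a back vowel → -pu → *wuhdujampu*.
The past-tense form *wuhdujampu*: last vowel = /u/, a rounded vowel → -u → *wuhdujampuu*.
The agentive form *wuhdujampuu*: last vowel = /u/, a high vowel → -ih → *wuhdujampuuih*.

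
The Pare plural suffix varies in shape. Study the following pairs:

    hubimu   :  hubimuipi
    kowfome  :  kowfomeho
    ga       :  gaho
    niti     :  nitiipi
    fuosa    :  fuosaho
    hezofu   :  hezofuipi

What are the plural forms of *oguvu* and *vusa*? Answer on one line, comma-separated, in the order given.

The alternation tracks the last vowel of the stem — -ipi when the last vowel of the stem is a high vowel (*hubimu*, *niti*, *hezofu*); -ho when the last vowel of the stem is a non-high vowel (*kowfome*, *ga*, *fuosa*).
The last vowel of *oguvu* is /u/, which is a high vowel, so the suffix is -ipi, giving *oguvuipi*.
Since the last vowel of *vusa* is /a/ (a non-high vowel), it takes -ho, giving *vusaho*.

oguvuipi, vusaho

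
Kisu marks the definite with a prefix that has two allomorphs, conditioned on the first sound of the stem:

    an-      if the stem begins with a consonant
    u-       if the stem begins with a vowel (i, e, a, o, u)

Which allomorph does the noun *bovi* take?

*bovi* — first sound /b/ (a consonant) → an-.

an-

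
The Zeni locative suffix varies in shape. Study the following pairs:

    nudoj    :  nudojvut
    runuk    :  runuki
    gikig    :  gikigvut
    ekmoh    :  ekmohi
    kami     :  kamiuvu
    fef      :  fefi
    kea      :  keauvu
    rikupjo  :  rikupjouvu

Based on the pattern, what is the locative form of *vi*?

The suffix is conditioned by the final sound: -i when the stem ends in a voiceless consonant (*runuk*, *ekmoh*, *fef*); -vut when the stem ends in a voiced consonant (*nudoj*, *gikig*); -uvu when the stem ends in a vowel (*kami*, *kea*, *rikupjo*).
*vi* — final sound /i/ (a vowel) → -uvu → *viuvu*.

viuvu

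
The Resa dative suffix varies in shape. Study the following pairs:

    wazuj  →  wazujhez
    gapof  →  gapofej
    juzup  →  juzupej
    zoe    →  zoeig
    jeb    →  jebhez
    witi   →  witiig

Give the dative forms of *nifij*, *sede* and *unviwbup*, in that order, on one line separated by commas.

nifijhez, sedeig, unviwbupej

Looking at the final sound of each stem: -ej when the stem ends in a voiceless consonant (*gapof*, *juzup*); -hez when the stem ends in a voiced consonant (*wazuj*, *jeb*); -ig when the stem ends in a vowel (*zoe*, *witi*).
The final sound of *nifij* is /j/, which is a voiced consonant, so the suffix is -hez, giving *nifijhez*.
The final sound of *sede* is /e/, which is a vowel, so the suffix is -ig, giving *sedeig*.
*unviwbup*: final sound = /p/, a voiceless consonant → -ej → *unviwbupej*.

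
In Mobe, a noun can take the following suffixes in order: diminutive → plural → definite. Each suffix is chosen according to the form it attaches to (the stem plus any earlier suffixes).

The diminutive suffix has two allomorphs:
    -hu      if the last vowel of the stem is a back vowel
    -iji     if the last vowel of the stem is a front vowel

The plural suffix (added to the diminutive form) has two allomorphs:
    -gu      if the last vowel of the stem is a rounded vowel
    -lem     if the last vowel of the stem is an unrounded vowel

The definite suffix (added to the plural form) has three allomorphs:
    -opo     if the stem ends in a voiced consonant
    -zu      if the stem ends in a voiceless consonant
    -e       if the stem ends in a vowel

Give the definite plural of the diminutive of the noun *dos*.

Since the last vowel of *dos* is /o/ (a back vowel), it takes -hu, giving *doshu*.
Since the last vowel of the diminutive form *doshu* is /u/ (a rounded vowel), it takes -gu, giving *doshugu*.
The plural form *doshugu* — final sound /u/ (a vowel) → -e → *doshugue*.

doshugue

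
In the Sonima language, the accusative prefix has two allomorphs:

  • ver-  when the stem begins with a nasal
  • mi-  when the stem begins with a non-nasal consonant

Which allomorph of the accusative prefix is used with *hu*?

mi-

*hu* — first consonant /h/ (non-nasal) → mi-.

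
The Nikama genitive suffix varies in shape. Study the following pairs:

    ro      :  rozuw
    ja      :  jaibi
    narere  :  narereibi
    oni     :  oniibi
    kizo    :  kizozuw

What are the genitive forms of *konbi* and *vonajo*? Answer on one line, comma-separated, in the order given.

Looking at the last vowel of each stem: -zuw when the last vowel of the stem is a rounded vowel (*ro*, *kizo*); -ibi when the last vowel of the stem is an unrounded vowel (*ja*, *narere*, *oni*).
The last vowel of *konbi* is /i/, which is an unrounded vowel, so the suffix is -ibi, giving *konbiibi*.
The last vowel of *vonajo* is /o/, which is a rounded vowel, so the suffix is -zuw, giving *vonajozuw*.

konbiibi, vonajozuw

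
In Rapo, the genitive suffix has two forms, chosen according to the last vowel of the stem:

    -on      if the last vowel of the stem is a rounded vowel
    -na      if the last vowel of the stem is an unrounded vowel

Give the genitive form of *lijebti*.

lijebtina

*lijebti*: last vowel = /i/, an unrounded vowel → -na → *lijebtina*.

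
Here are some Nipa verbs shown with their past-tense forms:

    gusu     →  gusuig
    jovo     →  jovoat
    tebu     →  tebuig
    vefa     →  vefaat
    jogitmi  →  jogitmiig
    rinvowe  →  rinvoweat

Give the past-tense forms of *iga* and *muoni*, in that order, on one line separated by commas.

igaat, muoniig

Looking at the last vowel of each stem: -ig when the last vowel of the stem is a high vowel (*gusu*, *tebu*, *jogitmi*); -at when the last vowel of the stem is a non-high vowel (*jovo*, *vefa*, *rinvowe*).
*iga* — last vowel /a/ (a non-high vowel) → -at → *igaat*.
*muoni*: last vowel = /i/, a high vowel → -ig → *muoniig*.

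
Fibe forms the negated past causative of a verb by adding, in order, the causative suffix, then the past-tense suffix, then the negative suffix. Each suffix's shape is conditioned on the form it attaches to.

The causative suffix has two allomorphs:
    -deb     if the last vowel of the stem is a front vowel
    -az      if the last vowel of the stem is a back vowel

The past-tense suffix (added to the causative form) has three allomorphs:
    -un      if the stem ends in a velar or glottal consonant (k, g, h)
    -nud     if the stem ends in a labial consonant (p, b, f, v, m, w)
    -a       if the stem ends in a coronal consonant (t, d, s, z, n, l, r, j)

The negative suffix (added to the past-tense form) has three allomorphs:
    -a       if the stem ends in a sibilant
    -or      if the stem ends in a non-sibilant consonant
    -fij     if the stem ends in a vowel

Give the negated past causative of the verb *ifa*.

ifaazafij

Since the last vowel of *ifa* is /a/ (a back vowel), it takes -az, giving *ifaaz*.
The final consonant of the causative form *ifaaz* is /z/, which is coronal, so the past-tense suffix is -a, giving *ifaaza*.
The final sound of the past-tense form *ifaaza* is /a/, which is a vowel, so the negative suffix is -fij, giving *ifaazafij*.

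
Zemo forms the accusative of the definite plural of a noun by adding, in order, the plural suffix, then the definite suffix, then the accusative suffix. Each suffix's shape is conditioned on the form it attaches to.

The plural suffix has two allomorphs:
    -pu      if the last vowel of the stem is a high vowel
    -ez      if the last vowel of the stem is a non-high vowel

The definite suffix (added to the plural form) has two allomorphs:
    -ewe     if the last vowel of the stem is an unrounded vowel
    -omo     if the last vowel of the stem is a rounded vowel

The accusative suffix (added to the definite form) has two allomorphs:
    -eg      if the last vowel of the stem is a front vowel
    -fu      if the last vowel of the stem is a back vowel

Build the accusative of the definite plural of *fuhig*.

*fuhig* — last vowel /i/ (a high vowel) → -pu → *fuhigpu*.
Since the last vowel of the plural form *fuhigpu* is /u/ (a rounded vowel), it takes -omo, giving *fuhigpuomo*.
Since the last vowel of the definite form *fuhigpuomo* is /o/ (a back vowel), it takes -fu, giving *fuhigpuomofu*.

fuhigpuomofu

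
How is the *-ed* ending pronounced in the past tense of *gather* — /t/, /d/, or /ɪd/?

The stem *gather* ends in a voiced sound other than /d/.
The -ed suffix is realized as /ɪd/ after /t, d/; as /t/ after other voiceless consonants; and as /d/ after other voiced sounds.
So -ed on *gather* is pronounced /d/.

/d/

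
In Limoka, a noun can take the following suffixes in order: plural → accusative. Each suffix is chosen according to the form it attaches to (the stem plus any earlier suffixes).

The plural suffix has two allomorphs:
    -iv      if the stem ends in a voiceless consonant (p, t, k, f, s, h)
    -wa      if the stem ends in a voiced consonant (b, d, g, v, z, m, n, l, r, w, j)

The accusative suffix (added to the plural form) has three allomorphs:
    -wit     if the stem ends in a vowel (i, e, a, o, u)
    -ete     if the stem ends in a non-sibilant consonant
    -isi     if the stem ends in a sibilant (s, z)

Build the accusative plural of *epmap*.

The final consonant of *epmap* is /p/, which is voiceless, so the plural suffix is -iv, giving *epmapiv*.
The plural form *epmapiv*: final sound = /v/, a non-sibilant consonant → -ete → *epmapivete*.

epmapivete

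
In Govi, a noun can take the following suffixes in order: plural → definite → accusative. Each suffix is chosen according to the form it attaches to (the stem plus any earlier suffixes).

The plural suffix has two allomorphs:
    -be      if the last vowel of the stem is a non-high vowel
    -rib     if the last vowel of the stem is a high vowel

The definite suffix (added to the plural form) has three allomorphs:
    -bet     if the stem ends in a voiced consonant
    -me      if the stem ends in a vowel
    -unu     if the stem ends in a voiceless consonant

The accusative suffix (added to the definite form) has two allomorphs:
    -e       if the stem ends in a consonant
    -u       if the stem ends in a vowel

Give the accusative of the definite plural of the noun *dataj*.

*dataj* — last vowel /a/ (a non-high vowel) → -be → *datajbe*.
The plural form *datajbe*: final sound = /e/, a vowel → -me → *datajbeme*.
Since the final sound of the definite form *datajbeme* is /e/ (a vowel), it takes -u, giving *datajbemeu*.

datajbemeu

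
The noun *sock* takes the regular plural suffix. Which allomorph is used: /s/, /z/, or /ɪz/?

/s/

The stem *sock* ends in a voiceless non-sibilant consonant.
The plural suffix surfaces as /ɪz/ after sibilants, /s/ after other voiceless consonants, and /z/ after other voiced sounds.
So the plural -s on *sock* is pronounced /s/.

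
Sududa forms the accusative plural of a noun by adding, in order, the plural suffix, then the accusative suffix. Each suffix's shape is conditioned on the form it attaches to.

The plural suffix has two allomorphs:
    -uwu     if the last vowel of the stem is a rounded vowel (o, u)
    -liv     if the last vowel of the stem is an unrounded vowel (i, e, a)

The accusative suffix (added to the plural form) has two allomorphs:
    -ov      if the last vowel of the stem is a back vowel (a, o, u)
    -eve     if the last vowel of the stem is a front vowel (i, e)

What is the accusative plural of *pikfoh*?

pikfohuwuov

Since the last vowel of *pikfoh* is /o/ (a rounded vowel), it takes -uwu, giving *pikfohuwu*.
The plural form *pikfohuwu* — last vowel /u/ (a back vowel) → -ov → *pikfohuwuov*.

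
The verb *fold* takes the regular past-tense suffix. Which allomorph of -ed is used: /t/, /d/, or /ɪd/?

The stem *fold* ends in /t/ or /d/.
The -ed suffix is realized as /ɪd/ after /t, d/; as /t/ after other voiceless consonants; and as /d/ after other voiced sounds.
So -ed on *fold* is pronounced /ɪd/.

/ɪd/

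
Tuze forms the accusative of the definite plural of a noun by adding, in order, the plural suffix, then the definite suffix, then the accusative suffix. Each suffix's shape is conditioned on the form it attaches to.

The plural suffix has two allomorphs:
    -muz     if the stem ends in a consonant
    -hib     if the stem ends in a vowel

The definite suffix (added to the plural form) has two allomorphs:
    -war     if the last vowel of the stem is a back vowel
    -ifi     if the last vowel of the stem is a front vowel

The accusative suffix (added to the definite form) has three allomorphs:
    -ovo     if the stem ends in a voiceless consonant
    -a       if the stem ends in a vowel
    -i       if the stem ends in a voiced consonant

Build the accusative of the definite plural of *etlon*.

etlonmuzwari

*etlon* — final sound /n/ (a consonant) → -muz → *etlonmuz*.
Since the last vowel of the plural form *etlonmuz* is /u/ (a back vowel), it takes -war, giving *etlonmuzwar*.
Since the final sound of the definite form *etlonmuzwar* is /r/ (a voiced consonant), it takes -i, giving *etlonmuzwari*.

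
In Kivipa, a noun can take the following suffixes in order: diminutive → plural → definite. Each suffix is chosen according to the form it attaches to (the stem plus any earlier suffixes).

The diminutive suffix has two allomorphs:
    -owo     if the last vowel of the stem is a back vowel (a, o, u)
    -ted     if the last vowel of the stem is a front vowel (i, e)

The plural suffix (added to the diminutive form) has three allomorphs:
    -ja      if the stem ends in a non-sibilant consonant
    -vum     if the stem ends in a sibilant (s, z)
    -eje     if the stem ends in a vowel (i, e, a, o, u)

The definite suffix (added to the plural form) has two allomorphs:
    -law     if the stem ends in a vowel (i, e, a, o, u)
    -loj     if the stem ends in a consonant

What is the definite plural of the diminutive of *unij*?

unijtedjalaw

The last vowel of *unij* is /i/, which is a front vowel, so the diminutive suffix is -ted, giving *unijted*.
The diminutive form *unijted*: final sound = /d/, a non-sibilant consonant → -ja → *unijtedja*.
The plural form *unijtedja*: final sound = /a/, a vowel → -law → *unijtedjalaw*.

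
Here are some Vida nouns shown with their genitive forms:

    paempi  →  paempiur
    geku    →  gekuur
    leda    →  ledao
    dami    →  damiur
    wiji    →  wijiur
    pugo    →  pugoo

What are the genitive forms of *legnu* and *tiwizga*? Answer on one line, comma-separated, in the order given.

The suffix is conditioned by the last vowel: -ur when the last vowel of the stem is a high vowel (*paempi*, *geku*, *dami*, *wiji*); -o when the last vowel of the stem is a non-high vowel (*leda*, *pugo*).
Since the last vowel of *legnu* is /u/ (a high vowel), it takes -ur, giving *legnuur*.
The last vowel of *tiwizga* is /a/, which is a non-high vowel, so the suffix is -o, giving *tiwizgao*.

legnuur, tiwizgao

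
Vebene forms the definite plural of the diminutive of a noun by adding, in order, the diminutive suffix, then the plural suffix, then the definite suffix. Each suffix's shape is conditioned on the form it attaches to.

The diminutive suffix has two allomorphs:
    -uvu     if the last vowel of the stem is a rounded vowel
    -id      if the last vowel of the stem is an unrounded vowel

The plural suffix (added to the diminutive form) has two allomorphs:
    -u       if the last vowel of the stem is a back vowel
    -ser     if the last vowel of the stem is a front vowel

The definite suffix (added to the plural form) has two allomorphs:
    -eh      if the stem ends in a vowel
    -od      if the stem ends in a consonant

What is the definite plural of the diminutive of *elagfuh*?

*elagfuh*: last vowel = /u/, a rounded vowel → -uvu → *elagfuhuvu*.
The diminutive form *elagfuhuvu*: last vowel = /u/, a back vowel → -u → *elagfuhuvuu*.
The final sound of the plural form *elagfuhuvuu* is /u/, which is a vowel, so the definite suffix is -eh, giving *elagfuhuvuueh*.

elagfuhuvuueh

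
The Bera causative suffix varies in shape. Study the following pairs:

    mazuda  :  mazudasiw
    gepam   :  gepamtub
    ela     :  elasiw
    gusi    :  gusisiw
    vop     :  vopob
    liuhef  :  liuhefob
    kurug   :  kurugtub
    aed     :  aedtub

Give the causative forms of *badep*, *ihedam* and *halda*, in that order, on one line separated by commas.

The pattern is voicing of the final sound: -ob when the stem ends in a voiceless consonant (*vop*, *liuhef*); -tub when the stem ends in a voiced consonant (*gepam*, *kurug*, *aed*); -siw when the stem ends in a vowel (*mazuda*, *ela*, *gusi*).
The final sound of *badep* is /p/, which is a voiceless consonant, so the suffix is -ob, giving *badepob*.
Since the final sound of *ihedam* is /m/ (a voiced consonant), it takes -tub, giving *ihedamtub*.
Since the final sound of *halda* is /a/ (a vowel), it takes -siw, giving *haldasiw*.

badepob, ihedamtub, haldasiw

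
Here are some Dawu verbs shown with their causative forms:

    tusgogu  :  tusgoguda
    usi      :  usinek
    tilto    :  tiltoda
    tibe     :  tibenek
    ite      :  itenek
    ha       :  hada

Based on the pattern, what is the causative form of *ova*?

ovada

The suffix is conditioned by the last vowel: -nek when the last vowel of the stem is a front vowel (*usi*, *tibe*, *ite*); -da when the last vowel of the stem is a back vowel (*tusgogu*, *tilto*, *ha*).
Since the last vowel of *ova* is /a/ (a back vowel), it takes -da, giving *ovada*.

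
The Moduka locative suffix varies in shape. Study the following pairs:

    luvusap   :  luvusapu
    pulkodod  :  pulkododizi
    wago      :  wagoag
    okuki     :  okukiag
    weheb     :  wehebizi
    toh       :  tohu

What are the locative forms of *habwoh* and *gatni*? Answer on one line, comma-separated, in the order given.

The suffix is conditioned by the final sound: -u when the stem ends in a voiceless consonant (*luvusap*, *toh*); -izi when the stem ends in a voiced consonant (*pulkodod*, *weheb*); -ag when the stem ends in a vowel (*wago*, *okuki*).
The final sound of *habwoh* is /h/, which is a voiceless consonant, so the suffix is -u, giving *habwohu*.
*gatni* — final sound /i/ (a vowel) → -ag → *gatniag*.

habwohu, gatniag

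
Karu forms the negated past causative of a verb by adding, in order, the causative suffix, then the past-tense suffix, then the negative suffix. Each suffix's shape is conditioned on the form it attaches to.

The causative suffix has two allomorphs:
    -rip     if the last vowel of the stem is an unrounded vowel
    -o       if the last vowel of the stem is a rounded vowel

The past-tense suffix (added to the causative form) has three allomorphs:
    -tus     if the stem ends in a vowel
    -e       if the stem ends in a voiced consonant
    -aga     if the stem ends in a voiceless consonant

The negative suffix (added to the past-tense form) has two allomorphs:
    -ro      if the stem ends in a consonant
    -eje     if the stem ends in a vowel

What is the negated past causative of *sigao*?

Since the last vowel of *sigao* is /o/ (a rounded vowel), it takes -o, giving *sigaoo*.
The final sound of the causative form *sigaoo* is /o/, which is a vowel, so the past-tense suffix is -tus, giving *sigaootus*.
The past-tense form *sigaootus*: final sound = /s/, a consonant → -ro → *sigaootusro*.

sigaootusro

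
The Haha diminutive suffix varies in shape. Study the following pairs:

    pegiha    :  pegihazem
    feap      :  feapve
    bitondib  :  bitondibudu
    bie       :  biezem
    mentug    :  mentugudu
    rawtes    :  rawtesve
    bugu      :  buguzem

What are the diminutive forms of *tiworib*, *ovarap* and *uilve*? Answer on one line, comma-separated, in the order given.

tiworibudu, ovarapve, uilvezem

Looking at the final sound of each stem: -ve when the stem ends in a voiceless consonant (*feap*, *rawtes*); -udu when the stem ends in a voiced consonant (*bitondib*, *mentug*); -zem when the stem ends in a vowel (*pegiha*, *bie*, *bugu*).
*tiworib*: final sound = /b/, a voiced consonant → -udu → *tiworibudu*.
*ovarap* — final sound /p/ (a voiceless consonant) → -ve → *ovarapve*.
*uilve*: final sound = /e/, a vowel → -zem → *uilvezem*.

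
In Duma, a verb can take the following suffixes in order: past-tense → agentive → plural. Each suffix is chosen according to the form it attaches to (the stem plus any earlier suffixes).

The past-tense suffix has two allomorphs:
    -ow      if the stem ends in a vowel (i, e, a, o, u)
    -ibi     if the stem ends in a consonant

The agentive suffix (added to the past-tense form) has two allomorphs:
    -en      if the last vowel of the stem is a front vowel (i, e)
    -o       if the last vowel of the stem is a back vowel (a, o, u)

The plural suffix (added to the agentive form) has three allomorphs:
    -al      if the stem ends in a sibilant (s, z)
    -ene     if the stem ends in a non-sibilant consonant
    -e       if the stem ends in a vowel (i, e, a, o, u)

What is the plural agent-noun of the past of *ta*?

The final sound of *ta* is /a/, which is a vowel, so the past-tense suffix is -ow, giving *taow*.
Since the last vowel of the past-tense form *taow* is /o/ (a back vowel), it takes -o, giving *taowo*.
The agentive form *taowo* — final sound /o/ (a vowel) → -e → *taowoe*.

taowoe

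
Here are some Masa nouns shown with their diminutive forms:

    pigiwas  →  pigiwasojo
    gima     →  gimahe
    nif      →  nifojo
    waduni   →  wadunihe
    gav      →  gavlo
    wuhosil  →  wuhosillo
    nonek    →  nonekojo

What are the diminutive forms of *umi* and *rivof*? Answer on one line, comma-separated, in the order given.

The suffix is conditioned by the final sound: -ojo when the stem ends in a voiceless consonant (*pigiwas*, *nif*, *nonek*); -lo when the stem ends in a voiced consonant (*gav*, *wuhosil*); -he when the stem ends in a vowel (*gima*, *waduni*).
*umi* — final sound /i/ (a vowel) → -he → *umihe*.
The final sound of *rivof* is /f/, which is a voiceless consonant, so the suffix is -ojo, giving *rivofojo*.

umihe, rivofojo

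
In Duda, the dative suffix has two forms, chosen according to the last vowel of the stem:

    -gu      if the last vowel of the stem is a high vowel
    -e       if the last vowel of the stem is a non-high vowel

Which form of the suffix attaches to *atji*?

-gu

Since the last vowel of *atji* is /i/ (a high vowel), it takes -gu.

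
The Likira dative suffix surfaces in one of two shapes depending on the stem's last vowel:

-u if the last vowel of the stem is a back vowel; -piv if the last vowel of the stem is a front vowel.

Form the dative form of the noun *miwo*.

miwou

*miwo* — last vowel /o/ (a back vowel) → -u → *miwou*.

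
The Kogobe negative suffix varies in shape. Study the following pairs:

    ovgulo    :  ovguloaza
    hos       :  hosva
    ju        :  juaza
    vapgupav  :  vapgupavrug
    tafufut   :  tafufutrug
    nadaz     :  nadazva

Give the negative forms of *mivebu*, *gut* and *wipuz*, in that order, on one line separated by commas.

The suffix is conditioned by the final sound: -va when the stem ends in a sibilant (*hos*, *nadaz*); -rug when the stem ends in a non-sibilant consonant (*vapgupav*, *tafufut*); -aza when the stem ends in a vowel (*ovgulo*, *ju*).
*mivebu* — final sound /u/ (a vowel) → -aza → *mivebuaza*.
Since the final sound of *gut* is /t/ (a non-sibilant consonant), it takes -rug, giving *gutrug*.
Since the final sound of *wipuz* is /z/ (a sibilant), it takes -va, giving *wipuzva*.

mivebuaza, gutrug, wipuzva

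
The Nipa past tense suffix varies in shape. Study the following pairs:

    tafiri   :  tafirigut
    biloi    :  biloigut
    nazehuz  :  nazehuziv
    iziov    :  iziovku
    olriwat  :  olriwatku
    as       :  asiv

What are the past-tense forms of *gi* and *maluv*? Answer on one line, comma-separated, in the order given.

The suffix is conditioned by the final sound: -iv when the stem ends in a sibilant (*nazehuz*, *as*); -ku when the stem ends in a non-sibilant consonant (*iziov*, *olriwat*); -gut when the stem ends in a vowel (*tafiri*, *biloi*).
*gi*: final sound = /i/, a vowel → -gut → *gigut*.
The final sound of *maluv* is /v/, which is a non-sibilant consonant, so the suffix is -ku, giving *maluvku*.

gigut, maluvku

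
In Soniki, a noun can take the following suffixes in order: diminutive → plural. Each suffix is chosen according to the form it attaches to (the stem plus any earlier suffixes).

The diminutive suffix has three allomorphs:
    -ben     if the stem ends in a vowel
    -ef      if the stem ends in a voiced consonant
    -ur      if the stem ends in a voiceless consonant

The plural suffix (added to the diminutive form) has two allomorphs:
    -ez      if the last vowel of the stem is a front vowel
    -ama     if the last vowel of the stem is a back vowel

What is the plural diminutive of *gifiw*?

*gifiw*: final sound = /w/, a voiced consonant → -ef → *gifiwef*.
The last vowel of the diminutive form *gifiwef* is /e/, which is a front vowel, so the plural suffix is -ez, giving *gifiwefez*.

gifiwefez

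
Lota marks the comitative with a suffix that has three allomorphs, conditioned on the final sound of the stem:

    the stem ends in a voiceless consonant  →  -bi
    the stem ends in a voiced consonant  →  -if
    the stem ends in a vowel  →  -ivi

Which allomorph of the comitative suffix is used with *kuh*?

-bi

Since the final sound of *kuh* is /h/ (a voiceless consonant), it takes -bi.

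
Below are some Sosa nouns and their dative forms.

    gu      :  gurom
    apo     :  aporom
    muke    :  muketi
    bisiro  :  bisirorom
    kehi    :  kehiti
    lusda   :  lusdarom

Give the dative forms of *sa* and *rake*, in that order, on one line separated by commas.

sarom, raketi

The pattern is front/back vowel harmony: -ti when the last vowel of the stem is a front vowel (*muke*, *kehi*); -rom when the last vowel of the stem is a back vowel (*gu*, *apo*, *bisiro*, *lusda*).
*sa*: last vowel = /a/, a back vowel → -rom → *sarom*.
The last vowel of *rake* is /e/, which is a front vowel, so the suffix is -ti, giving *raketi*.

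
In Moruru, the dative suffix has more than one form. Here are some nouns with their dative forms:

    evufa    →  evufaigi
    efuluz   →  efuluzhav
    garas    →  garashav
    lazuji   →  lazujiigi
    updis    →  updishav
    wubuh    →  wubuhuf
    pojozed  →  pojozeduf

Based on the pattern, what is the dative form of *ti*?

The alternation tracks the final sound of the stem — -hav when the stem ends in a sibilant (*efuluz*, *garas*, *updis*); -uf when the stem ends in a non-sibilant consonant (*wubuh*, *pojozed*); -igi when the stem ends in a vowel (*evufa*, *lazuji*).
*ti* — final sound /i/ (a vowel) → -igi → *tiigi*.

tiigi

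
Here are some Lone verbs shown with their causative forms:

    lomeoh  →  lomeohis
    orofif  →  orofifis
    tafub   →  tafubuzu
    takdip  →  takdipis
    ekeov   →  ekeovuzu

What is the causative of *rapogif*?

The alternation tracks the final consonant of the stem — -is when the stem ends in a voiceless consonant (*lomeoh*, *orofif*, *takdip*); -uzu when the stem ends in a voiced consonant (*tafub*, *ekeov*).
The final consonant of *rapogif* is /f/, which is voiceless, so the suffix is -is, giving *rapogifis*.

rapogifis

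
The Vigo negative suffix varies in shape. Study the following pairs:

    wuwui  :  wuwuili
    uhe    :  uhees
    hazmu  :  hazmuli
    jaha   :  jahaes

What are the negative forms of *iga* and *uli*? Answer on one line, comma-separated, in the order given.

igaes, ulili

The suffix is conditioned by the last vowel: -li when the last vowel of the stem is a high vowel (*wuwui*, *hazmu*); -es when the last vowel of the stem is a non-high vowel (*uhe*, *jaha*).
*iga* — last vowel /a/ (a non-high vowel) → -es → *igaes*.
The last vowel of *uli* is /i/, which is a high vowel, so the suffix is -li, giving *ulili*.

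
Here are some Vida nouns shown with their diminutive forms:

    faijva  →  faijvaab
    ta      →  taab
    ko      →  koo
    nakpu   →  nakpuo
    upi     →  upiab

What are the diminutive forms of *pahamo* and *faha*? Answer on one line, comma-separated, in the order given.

pahamoo, fahaab

The pattern is rounding harmony: -o when the last vowel of the stem is a rounded vowel (*ko*, *nakpu*); -ab when the last vowel of the stem is an unrounded vowel (*faijva*, *ta*, *upi*).
*pahamo*: last vowel = /o/, a rounded vowel → -o → *pahamoo*.
Since the last vowel of *faha* is /a/ (an unrounded vowel), it takes -ab, giving *fahaab*.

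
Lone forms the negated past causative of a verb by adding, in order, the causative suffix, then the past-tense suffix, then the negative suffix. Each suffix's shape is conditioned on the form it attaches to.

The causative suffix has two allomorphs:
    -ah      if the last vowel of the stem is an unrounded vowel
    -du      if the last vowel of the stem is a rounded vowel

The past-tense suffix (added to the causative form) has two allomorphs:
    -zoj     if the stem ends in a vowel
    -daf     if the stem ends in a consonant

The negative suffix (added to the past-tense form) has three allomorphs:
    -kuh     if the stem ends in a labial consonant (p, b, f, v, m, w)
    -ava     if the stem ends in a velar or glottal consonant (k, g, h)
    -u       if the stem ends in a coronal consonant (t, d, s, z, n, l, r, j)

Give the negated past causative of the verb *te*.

*te*: last vowel = /e/, an unrounded vowel → -ah → *teah*.
The causative form *teah* — final sound /h/ (a consonant) → -daf → *teahdaf*.
The past-tense form *teahdaf* — final consonant /f/ (labial) → -kuh → *teahdafkuh*.

teahdafkuh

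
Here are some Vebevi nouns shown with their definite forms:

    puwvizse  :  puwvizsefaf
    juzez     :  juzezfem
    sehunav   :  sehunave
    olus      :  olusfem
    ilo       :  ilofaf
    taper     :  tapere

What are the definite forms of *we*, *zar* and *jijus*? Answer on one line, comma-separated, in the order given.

wefaf, zare, jijusfem

The suffix is conditioned by the final sound: -fem when the stem ends in a sibilant (*juzez*, *olus*); -e when the stem ends in a non-sibilant consonant (*sehunav*, *taper*); -faf when the stem ends in a vowel (*puwvizse*, *ilo*).
The final sound of *we* is /e/, which is a vowel, so the suffix is -faf, giving *wefaf*.
*zar*: final sound = /r/, a non-sibilant consonant → -e → *zare*.
*jijus*: final sound = /s/, a sibilant → -fem → *jijusfem*.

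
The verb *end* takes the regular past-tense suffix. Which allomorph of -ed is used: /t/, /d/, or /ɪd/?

The stem *end* ends in /t/ or /d/.
The -ed suffix is realized as /ɪd/ after /t, d/; as /t/ after other voiceless consonants; and as /d/ after other voiced sounds.
So -ed on *end* is pronounced /ɪd/.

/ɪd/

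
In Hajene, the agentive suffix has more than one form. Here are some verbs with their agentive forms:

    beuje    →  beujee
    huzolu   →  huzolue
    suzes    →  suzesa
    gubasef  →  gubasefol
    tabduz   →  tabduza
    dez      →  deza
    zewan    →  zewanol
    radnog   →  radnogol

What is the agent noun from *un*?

The alternation tracks the final sound of the stem — -a when the stem ends in a sibilant (*suzes*, *tabduz*, *dez*); -ol when the stem ends in a non-sibilant consonant (*gubasef*, *zewan*, *radnog*); -e when the stem ends in a vowel (*beuje*, *huzolu*).
Since the final sound of *un* is /n/ (a non-sibilant consonant), it takes -ol, giving *unol*.

unol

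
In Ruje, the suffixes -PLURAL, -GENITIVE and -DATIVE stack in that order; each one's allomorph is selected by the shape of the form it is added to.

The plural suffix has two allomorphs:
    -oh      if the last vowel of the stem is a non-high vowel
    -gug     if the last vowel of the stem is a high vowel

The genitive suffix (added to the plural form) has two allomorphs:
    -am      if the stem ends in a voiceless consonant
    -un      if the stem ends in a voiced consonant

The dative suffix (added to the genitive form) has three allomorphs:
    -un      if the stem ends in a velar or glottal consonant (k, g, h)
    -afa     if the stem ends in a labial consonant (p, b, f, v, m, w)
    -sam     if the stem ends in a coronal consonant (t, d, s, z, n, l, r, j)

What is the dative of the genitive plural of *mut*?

*mut*: last vowel = /u/, a high vowel → -gug → *mutgug*.
The final consonant of the plural form *mutgug* is /g/, which is voiced, so the genitive suffix is -un, giving *mutgugun*.
Since the final consonant of the genitive form *mutgugun* is /n/ (coronal), it takes -sam, giving *mutgugunsam*.

mutgugunsam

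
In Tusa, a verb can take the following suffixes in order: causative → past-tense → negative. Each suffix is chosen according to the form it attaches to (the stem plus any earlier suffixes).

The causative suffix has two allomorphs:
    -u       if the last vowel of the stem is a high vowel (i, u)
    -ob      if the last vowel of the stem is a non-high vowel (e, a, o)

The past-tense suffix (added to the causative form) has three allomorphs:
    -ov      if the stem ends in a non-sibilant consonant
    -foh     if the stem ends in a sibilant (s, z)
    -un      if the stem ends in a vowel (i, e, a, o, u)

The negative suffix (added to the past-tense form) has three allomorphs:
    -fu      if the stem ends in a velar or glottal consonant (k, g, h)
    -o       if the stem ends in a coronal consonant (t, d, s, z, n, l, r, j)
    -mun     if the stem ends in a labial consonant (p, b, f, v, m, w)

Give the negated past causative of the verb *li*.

*li*: last vowel = /i/, a high vowel → -u → *liu*.
Since the final sound of the causative form *liu* is /u/ (a vowel), it takes -un, giving *liuun*.
The final consonant of the past-tense form *liuun* is /n/, which is coronal, so the negative suffix is -o, giving *liuuno*.

liuuno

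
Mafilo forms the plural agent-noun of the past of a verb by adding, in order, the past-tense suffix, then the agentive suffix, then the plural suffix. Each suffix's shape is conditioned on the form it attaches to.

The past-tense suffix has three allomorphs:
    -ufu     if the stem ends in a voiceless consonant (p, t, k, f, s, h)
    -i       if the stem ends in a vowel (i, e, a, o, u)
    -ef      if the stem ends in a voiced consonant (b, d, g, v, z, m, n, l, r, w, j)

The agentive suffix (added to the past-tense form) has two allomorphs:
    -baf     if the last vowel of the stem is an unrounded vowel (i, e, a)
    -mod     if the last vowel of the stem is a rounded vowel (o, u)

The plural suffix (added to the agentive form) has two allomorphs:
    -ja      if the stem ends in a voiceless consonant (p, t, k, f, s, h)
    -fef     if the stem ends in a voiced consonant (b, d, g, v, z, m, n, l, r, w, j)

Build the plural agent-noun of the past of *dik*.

The final sound of *dik* is /k/, which is a voiceless consonant, so the past-tense suffix is -ufu, giving *dikufu*.
Since the last vowel of the past-tense form *dikufu* is /u/ (a rounded vowel), it takes -mod, giving *dikufumod*.
The agentive form *dikufumod* — final consonant /d/ (voiced) → -fef → *dikufumodfef*.

dikufumodfef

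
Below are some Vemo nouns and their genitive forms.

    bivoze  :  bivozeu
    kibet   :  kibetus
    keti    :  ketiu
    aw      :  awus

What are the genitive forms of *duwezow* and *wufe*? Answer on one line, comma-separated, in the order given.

duwezowus, wufeu

Looking at the final sound of each stem: -us when the stem ends in a consonant (*kibet*, *aw*); -u when the stem ends in a vowel (*bivoze*, *keti*).
*duwezow* — final sound /w/ (a consonant) → -us → *duwezowus*.
Since the final sound of *wufe* is /e/ (a vowel), it takes -u, giving *wufeu*.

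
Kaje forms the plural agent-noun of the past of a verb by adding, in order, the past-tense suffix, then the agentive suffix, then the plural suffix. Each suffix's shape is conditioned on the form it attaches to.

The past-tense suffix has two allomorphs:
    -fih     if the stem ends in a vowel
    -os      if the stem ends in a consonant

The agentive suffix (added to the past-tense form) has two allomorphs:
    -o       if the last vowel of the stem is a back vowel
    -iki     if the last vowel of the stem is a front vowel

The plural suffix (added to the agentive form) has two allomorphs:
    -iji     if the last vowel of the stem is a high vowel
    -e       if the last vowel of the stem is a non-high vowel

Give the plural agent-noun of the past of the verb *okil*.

*okil* — final sound /l/ (a consonant) → -os → *okilos*.
Since the last vowel of the past-tense form *okilos* is /o/ (a back vowel), it takes -o, giving *okiloso*.
Since the last vowel of the agentive form *okiloso* is /o/ (a non-high vowel), it takes -e, giving *okilosoe*.

okilosoe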